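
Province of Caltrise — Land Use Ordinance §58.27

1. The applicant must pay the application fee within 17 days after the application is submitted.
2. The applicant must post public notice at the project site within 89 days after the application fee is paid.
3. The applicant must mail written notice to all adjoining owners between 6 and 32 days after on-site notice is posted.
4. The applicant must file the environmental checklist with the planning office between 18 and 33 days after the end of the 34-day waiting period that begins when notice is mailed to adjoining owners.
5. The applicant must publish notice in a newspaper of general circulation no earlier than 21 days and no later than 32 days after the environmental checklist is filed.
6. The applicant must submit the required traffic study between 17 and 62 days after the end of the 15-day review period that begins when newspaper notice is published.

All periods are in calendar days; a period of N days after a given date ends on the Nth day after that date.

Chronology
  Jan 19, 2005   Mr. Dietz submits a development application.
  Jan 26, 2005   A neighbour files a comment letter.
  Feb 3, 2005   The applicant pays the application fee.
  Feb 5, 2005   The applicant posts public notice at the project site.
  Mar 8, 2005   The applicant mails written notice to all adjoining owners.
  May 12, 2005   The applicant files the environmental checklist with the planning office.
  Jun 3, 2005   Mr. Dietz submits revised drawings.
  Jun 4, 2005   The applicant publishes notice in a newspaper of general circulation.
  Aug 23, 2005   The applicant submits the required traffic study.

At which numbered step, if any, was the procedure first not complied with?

(1) due by Jan 19, 2005 + 17 days = Feb 5, 2005; completed Feb 3, 2005, before the deadline.
(2) due by Feb 3, 2005 + 89 days = May 3, 2005; completed Feb 5, 2005, before the deadline.
(3) the permitted window runs from Feb 5, 2005 + 6 = Feb 11, 2005 to Feb 5, 2005 + 32 = Mar 9, 2005; done Mar 8, 2005 — within the window.
(4) the permitted window runs from Apr 11, 2005 + 18 = Apr 29, 2005 to Apr 11, 2005 + 33 = May 14, 2005; May 12, 2005 falls inside that range.
(5) the permitted window runs from May 12, 2005 + 21 = Jun 2, 2005 to May 12, 2005 + 32 = Jun 13, 2005; done Jun 4, 2005 — within the window.
(6) the permitted window runs from Jun 19, 2005 + 17 = Jul 6, 2005 to Jun 19, 2005 + 62 = Aug 20, 2005; Aug 23, 2005 is 3 days past the end of the window.

Step 6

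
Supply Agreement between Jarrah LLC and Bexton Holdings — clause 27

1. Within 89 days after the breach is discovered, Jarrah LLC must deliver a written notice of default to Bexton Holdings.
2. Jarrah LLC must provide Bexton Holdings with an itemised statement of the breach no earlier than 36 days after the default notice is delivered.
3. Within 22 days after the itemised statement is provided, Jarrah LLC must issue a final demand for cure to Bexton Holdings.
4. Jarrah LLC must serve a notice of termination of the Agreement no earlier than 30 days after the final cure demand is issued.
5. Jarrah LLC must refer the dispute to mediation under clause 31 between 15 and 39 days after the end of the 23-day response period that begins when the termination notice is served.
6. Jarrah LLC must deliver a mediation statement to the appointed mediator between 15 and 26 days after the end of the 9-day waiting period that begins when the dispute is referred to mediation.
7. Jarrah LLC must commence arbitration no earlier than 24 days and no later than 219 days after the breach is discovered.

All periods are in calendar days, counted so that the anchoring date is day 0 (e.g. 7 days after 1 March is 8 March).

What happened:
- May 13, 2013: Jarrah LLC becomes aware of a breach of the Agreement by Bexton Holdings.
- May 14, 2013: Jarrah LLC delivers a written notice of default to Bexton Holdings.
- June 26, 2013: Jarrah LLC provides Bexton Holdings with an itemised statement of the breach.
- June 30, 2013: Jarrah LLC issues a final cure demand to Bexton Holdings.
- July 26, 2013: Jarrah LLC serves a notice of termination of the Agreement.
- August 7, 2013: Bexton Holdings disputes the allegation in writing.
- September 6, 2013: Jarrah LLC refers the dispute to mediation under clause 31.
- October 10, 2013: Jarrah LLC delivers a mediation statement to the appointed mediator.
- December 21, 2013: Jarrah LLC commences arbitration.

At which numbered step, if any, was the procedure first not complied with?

Step 4

(1) due by May 13, 2013 + 89 days = August 10, 2013; completed May 14, 2013, before the deadline.
(2) permitted from May 14, 2013 + 36 days = June 19, 2013 onward; June 26, 2013 is on or after that date.
(3) due by June 26, 2013 + 22 days = July 18, 2013; June 30, 2013 is within that limit.
(4) permitted from June 30, 2013 + 30 days = July 30, 2013 onward; done July 26, 2013 — 4 days too early.
That is the first point of non-compliance.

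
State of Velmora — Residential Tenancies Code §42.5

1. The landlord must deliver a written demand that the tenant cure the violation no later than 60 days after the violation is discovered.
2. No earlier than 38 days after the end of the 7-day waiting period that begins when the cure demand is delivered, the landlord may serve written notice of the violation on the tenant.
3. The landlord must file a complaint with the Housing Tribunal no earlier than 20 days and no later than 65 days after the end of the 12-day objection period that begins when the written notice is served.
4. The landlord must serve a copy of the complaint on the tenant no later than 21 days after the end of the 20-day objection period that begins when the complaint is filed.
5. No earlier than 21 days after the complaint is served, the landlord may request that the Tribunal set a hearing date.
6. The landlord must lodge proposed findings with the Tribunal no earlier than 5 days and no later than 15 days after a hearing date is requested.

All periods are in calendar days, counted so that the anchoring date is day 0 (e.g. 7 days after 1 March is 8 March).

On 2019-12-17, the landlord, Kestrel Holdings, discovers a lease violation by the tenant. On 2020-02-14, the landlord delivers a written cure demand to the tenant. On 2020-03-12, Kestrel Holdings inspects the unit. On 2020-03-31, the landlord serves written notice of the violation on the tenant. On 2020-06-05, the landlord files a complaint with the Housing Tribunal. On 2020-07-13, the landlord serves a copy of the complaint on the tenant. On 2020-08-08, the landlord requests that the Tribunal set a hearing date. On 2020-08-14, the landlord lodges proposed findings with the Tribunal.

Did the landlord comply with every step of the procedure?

Yes

Step 1: 60 days after 2019-12-17 (when the violation is discovered) is 2020-02-15; 2020-02-14 is within that limit.
Step 2: the earliest permitted date is 38 days after 2020-02-21 (end of the 7-day waiting period, which began when the cure demand is delivered on 2020-02-14), i.e. 2020-03-30; done 2020-03-31 — permitted.
Step 3: the window is 20–65 days after 2020-04-12 (end of the 12-day objection period, which began when the written notice is served on 2020-03-31), so 2020-05-02 through 2020-06-16; done 2020-06-05 — within the window.
Step 4: 21 days after 2020-06-25 (end of the 20-day objection period, which began when the complaint is filed on 2020-06-05) is 2020-07-16; done 2020-07-13 — timely.
Step 5: the earliest permitted date is 21 days after 2020-07-13 (when the complaint is served), i.e. 2020-08-03; done 2020-08-08 — permitted.
Step 6: the window is 5–15 days after 2020-08-08 (when a hearing date is requested), so 2020-08-13 through 2020-08-23; done 2020-08-14 — within the window.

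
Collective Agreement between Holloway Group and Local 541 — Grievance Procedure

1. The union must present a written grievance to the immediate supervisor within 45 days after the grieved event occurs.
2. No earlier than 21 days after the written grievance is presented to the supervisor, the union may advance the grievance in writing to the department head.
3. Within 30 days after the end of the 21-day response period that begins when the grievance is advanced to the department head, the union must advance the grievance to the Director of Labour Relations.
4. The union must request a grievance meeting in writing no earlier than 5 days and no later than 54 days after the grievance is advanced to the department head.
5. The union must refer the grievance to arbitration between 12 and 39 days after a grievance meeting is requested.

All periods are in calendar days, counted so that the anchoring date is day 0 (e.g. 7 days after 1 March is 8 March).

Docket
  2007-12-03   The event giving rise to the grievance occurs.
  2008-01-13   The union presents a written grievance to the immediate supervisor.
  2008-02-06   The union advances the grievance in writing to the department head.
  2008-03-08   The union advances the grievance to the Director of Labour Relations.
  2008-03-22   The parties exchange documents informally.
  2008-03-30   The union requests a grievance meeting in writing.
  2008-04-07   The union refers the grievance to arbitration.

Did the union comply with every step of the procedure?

Step 1 — counting 45 days from 2007-12-03 (when the grieved event occurs) gives a deadline of 2008-01-17; 2008-01-13 is within that limit.
Step 2 — must wait 21 days from 2008-01-13 (when the written grievance is presented to the supervisor), so not before 2008-02-03; done 2008-02-06 — permitted.
Step 3 — counting 30 days from 2008-02-27 (end of the 21-day response period, which began when the grievance is advanced to the department head on 2008-02-06) gives a deadline of 2008-03-28; completed 2008-03-08, before the deadline.
Step 4 — 5 and 54 days from 2008-02-06 (when the grievance is advanced to the department head) are 2008-02-11 and 2008-03-31 respectively; done 2008-03-30, which is between those dates.
Step 5 — 12 and 39 days from 2008-03-30 (when a grievance meeting is requested) are 2008-04-11 and 2008-05-08 respectively; 2008-04-07 is 4 days too early.

No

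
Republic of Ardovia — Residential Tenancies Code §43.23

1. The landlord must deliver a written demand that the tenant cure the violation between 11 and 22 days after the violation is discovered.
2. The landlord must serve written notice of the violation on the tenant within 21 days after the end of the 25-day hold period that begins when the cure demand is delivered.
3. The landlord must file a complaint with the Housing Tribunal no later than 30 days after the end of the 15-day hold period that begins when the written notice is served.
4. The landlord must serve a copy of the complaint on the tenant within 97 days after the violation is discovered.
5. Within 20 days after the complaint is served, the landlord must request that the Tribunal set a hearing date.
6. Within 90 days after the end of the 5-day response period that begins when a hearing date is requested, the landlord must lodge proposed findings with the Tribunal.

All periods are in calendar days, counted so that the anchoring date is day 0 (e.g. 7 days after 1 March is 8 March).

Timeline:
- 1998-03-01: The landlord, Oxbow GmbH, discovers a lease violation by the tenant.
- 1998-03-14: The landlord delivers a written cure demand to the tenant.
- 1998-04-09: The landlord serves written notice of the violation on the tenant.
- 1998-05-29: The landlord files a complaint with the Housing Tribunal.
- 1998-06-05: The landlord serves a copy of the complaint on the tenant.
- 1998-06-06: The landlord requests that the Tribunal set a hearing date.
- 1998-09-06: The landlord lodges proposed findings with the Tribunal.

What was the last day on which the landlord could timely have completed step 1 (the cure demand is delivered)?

Step 1 runs from 1998-03-01, when the violation is discovered. The window is 11–22 days after 1998-03-01; it closes on 1998-03-23.

1998-03-23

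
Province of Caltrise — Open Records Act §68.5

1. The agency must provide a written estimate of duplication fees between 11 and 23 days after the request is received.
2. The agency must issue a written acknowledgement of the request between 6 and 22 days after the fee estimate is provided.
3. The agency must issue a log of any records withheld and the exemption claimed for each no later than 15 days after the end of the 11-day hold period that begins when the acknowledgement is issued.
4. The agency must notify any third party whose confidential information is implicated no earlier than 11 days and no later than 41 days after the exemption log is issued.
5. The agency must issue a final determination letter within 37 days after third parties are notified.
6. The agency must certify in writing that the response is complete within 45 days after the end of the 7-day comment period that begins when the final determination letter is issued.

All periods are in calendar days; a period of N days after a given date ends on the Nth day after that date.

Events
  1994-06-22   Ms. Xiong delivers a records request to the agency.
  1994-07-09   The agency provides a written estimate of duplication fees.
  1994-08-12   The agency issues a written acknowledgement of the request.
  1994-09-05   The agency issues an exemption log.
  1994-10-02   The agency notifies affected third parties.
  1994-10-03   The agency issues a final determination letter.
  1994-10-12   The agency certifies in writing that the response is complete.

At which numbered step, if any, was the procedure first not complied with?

Step 1: the window is 11–23 days after 1994-06-22 (when the request is received), so 1994-07-03 through 1994-07-15; done 1994-07-09, which is between those dates.
Step 2: the window is 6–22 days after 1994-07-09 (when the fee estimate is provided), so 1994-07-15 through 1994-07-31; done 1994-08-12 — 12 days after the window closed.

Step 2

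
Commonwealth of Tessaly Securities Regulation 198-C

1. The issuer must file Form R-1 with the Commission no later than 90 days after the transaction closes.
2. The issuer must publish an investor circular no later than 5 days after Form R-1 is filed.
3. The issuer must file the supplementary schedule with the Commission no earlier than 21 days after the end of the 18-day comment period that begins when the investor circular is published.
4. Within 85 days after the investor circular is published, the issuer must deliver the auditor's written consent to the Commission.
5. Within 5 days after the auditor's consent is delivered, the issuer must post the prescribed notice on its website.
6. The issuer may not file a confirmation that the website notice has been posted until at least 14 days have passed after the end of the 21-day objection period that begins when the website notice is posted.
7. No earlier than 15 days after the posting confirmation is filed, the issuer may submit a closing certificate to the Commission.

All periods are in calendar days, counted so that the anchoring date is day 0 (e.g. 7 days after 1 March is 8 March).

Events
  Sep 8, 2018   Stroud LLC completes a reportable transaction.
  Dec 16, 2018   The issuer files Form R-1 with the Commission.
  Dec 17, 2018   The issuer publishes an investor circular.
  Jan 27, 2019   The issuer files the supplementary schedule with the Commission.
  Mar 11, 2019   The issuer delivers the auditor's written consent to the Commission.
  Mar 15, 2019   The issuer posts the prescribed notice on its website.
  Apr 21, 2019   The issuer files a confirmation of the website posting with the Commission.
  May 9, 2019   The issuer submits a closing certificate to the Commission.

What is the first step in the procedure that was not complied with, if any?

(1) due by Sep 8, 2018 + 90 days = Dec 7, 2018; Dec 16, 2018 misses that deadline by 9 days.
The procedure was therefore not followed at step 1.

Step 1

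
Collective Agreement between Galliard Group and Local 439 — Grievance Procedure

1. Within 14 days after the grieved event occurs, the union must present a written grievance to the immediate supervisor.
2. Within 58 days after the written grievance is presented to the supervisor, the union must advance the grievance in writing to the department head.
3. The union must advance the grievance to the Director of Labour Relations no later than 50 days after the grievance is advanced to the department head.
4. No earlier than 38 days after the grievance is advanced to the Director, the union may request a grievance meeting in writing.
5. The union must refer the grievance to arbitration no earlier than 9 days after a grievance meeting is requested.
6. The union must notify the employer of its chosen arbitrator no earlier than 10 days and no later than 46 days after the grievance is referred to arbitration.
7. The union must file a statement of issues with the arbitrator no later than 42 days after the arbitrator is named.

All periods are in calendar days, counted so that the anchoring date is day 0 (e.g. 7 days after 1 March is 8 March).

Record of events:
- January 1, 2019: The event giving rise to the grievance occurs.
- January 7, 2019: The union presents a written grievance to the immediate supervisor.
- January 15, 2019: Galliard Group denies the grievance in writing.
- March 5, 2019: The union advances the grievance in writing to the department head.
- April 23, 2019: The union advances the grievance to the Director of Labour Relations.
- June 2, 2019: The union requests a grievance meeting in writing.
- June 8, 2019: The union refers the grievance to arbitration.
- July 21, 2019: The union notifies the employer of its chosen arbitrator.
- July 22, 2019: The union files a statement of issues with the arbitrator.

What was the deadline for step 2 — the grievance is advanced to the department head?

March 6, 2019

Step 2 runs from January 7, 2019, when the written grievance is presented to the supervisor. 58 days after January 7, 2019 is March 6, 2019.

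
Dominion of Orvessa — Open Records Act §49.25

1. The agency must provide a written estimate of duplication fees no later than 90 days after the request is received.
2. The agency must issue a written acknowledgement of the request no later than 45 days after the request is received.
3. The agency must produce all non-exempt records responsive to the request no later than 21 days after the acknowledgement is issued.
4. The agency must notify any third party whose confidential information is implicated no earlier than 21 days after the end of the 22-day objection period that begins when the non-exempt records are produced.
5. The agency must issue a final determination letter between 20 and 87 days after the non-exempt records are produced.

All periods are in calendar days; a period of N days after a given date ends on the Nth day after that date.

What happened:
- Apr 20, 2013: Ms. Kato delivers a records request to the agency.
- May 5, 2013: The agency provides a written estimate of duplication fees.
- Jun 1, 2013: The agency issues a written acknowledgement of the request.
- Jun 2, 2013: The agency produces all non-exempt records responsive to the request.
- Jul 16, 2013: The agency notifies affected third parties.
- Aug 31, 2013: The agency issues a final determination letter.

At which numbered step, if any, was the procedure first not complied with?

Step 1: 90 days after Apr 20, 2013 (when the request is received) is Jul 19, 2013; done May 5, 2013 — timely.
Step 2: 45 days after Apr 20, 2013 (when the request is received) is Jun 4, 2013; Jun 1, 2013 is within that limit.
Step 3: 21 days after Jun 1, 2013 (when the acknowledgement is issued) is Jun 22, 2013; Jun 2, 2013 is within that limit.
Step 4: the earliest permitted date is 21 days after Jun 24, 2013 (end of the 22-day objection period, which began when the non-exempt records are produced on Jun 2, 2013), i.e. Jul 15, 2013; done Jul 16, 2013 — permitted.
Step 5: the window is 20–87 days after Jun 2, 2013 (when the non-exempt records are produced), so Jun 22, 2013 through Aug 28, 2013; done Aug 31, 2013 — 3 days after the window closed.
That is the first point of non-compliance.

Step 5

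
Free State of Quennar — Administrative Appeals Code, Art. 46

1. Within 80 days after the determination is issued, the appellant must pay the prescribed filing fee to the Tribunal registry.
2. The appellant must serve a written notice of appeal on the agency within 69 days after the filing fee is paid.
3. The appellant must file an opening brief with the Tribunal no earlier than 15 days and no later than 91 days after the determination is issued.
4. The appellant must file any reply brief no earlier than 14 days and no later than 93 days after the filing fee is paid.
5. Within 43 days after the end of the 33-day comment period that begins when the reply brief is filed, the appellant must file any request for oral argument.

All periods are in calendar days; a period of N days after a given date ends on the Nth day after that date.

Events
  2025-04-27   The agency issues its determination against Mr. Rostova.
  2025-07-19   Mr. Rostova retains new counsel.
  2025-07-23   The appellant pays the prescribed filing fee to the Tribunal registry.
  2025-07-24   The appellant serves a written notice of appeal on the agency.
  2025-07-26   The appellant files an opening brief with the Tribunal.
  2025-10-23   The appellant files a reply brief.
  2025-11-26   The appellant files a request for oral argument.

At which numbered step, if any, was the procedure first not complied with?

(1) due by 2025-04-27 + 80 days = 2025-07-16; 2025-07-23 misses that deadline by 7 days.

Step 1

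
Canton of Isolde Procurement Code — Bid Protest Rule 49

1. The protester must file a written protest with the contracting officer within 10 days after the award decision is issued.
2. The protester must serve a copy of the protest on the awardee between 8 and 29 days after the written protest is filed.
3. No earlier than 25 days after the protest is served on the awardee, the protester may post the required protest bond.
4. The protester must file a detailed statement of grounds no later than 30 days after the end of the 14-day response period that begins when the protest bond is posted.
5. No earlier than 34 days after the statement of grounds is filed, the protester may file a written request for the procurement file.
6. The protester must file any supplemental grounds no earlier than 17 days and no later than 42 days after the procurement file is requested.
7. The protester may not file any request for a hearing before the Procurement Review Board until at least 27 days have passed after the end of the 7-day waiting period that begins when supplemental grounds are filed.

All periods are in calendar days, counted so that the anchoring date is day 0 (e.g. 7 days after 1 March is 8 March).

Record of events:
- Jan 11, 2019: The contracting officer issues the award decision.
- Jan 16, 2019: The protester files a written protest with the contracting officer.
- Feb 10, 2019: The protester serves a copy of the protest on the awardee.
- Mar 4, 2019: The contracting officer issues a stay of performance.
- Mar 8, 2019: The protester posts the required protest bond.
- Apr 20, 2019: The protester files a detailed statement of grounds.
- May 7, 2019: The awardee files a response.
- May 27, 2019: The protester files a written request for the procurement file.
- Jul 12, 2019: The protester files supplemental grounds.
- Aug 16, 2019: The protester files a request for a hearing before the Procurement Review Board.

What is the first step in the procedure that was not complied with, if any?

Step 6

Step 1: 10 days after Jan 11, 2019 (when the award decision is issued) is Jan 21, 2019; Jan 16, 2019 is within that limit.
Step 2: the window is 8–29 days after Jan 16, 2019 (when the written protest is filed), so Jan 24, 2019 through Feb 14, 2019; Feb 10, 2019 falls inside that range.
Step 3: the earliest permitted date is 25 days after Feb 10, 2019 (when the protest is served on the awardee), i.e. Mar 7, 2019; done Mar 8, 2019, after the minimum wait.
Step 4: 30 days after Mar 22, 2019 (end of the 14-day response period, which began when the protest bond is posted on Mar 8, 2019) is Apr 21, 2019; done Apr 20, 2019 — timely.
Step 5: the earliest permitted date is 34 days after Apr 20, 2019 (when the statement of grounds is filed), i.e. May 24, 2019; done May 27, 2019 — permitted.
Step 6: the window is 17–42 days after May 27, 2019 (when the procurement file is requested), so Jun 13, 2019 through Jul 8, 2019; Jul 12, 2019 is 4 days past the end of the window.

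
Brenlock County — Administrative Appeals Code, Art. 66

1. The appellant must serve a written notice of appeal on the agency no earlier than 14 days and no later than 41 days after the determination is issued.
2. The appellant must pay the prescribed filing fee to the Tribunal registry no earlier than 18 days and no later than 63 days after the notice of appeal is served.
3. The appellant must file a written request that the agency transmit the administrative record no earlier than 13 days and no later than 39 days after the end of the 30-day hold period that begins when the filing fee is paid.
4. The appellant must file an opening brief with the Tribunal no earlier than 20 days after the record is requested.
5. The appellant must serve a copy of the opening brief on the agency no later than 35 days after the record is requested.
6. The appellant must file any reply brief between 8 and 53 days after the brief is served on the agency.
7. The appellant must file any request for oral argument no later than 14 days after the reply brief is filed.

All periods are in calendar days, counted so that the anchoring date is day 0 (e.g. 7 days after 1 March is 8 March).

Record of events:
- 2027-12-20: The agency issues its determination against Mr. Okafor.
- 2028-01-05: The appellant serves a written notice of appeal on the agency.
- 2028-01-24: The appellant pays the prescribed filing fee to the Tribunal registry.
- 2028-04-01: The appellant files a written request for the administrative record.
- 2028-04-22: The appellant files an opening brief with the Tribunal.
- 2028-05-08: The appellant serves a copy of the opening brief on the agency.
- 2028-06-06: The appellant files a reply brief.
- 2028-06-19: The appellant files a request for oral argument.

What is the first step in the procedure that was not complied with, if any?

Step 5

(1) the permitted window runs from 2027-12-20 + 14 = 2028-01-03 to 2027-12-20 + 41 = 2028-01-30; done 2028-01-05 — within the window.
(2) the permitted window runs from 2028-01-05 + 18 = 2028-01-23 to 2028-01-05 + 63 = 2028-03-08; 2028-01-24 falls inside that range.
(3) the permitted window runs from 2028-02-23 + 13 = 2028-03-07 to 2028-02-23 + 39 = 2028-04-02; done 2028-04-01 — within the window.
(4) permitted from 2028-04-01 + 20 days = 2028-04-21 onward; 2028-04-22 is on or after that date.
(5) due by 2028-04-01 + 35 days = 2028-05-06; 2028-05-08 misses that deadline by 2 days.
That is the first point of non-compliance.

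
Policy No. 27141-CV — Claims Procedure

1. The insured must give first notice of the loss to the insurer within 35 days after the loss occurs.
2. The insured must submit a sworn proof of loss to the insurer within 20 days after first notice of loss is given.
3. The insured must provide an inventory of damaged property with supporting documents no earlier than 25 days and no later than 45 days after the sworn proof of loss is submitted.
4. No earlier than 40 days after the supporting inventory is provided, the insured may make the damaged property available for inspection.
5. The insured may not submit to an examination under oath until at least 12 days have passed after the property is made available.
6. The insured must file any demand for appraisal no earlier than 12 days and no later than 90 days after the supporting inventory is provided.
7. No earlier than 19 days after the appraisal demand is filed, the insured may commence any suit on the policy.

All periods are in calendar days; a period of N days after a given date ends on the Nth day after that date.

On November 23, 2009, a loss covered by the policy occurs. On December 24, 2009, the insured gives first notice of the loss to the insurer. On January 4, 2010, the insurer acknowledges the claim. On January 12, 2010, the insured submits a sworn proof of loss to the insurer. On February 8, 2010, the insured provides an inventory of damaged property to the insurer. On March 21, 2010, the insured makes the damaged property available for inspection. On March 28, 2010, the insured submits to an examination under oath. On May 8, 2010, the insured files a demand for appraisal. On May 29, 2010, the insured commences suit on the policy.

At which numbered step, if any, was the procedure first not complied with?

Step 5

Step 1 — counting 35 days from November 23, 2009 (when the loss occurs) gives a deadline of December 28, 2009; December 24, 2009 is within that limit.
Step 2 — counting 20 days from December 24, 2009 (when first notice of loss is given) gives a deadline of January 13, 2010; done January 12, 2010 — timely.
Step 3 — 25 and 45 days from January 12, 2010 (when the sworn proof of loss is submitted) are February 6, 2010 and February 26, 2010 respectively; done February 8, 2010, which is between those dates.
Step 4 — must wait 40 days from February 8, 2010 (when the supporting inventory is provided), so not before March 20, 2010; done March 21, 2010, after the minimum wait.
Step 5 — must wait 12 days from March 21, 2010 (when the property is made available), so not before April 2, 2010; done March 28, 2010 — 5 days too early.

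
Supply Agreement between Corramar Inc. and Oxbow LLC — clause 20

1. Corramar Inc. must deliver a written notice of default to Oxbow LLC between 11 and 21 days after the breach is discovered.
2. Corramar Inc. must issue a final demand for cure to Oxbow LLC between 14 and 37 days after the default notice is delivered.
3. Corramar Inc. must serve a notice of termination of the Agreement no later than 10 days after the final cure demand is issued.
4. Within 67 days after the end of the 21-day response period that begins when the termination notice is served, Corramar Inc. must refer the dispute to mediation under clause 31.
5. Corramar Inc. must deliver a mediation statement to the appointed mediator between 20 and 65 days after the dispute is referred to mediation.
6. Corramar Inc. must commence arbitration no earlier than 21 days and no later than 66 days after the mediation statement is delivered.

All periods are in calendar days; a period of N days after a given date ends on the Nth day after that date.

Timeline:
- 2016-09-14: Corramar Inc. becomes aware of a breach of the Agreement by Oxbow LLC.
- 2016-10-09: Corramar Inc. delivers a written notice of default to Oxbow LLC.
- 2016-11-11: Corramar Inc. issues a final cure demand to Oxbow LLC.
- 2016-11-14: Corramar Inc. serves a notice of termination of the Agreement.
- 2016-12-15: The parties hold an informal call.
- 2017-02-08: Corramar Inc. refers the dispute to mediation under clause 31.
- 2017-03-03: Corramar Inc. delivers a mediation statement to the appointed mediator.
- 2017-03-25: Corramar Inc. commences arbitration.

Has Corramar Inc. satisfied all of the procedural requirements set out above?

Step 1 — 11 and 21 days from 2016-09-14 (when the breach is discovered) are 2016-09-25 and 2016-10-05 respectively; done 2016-10-09 — 4 days after the window closed.

No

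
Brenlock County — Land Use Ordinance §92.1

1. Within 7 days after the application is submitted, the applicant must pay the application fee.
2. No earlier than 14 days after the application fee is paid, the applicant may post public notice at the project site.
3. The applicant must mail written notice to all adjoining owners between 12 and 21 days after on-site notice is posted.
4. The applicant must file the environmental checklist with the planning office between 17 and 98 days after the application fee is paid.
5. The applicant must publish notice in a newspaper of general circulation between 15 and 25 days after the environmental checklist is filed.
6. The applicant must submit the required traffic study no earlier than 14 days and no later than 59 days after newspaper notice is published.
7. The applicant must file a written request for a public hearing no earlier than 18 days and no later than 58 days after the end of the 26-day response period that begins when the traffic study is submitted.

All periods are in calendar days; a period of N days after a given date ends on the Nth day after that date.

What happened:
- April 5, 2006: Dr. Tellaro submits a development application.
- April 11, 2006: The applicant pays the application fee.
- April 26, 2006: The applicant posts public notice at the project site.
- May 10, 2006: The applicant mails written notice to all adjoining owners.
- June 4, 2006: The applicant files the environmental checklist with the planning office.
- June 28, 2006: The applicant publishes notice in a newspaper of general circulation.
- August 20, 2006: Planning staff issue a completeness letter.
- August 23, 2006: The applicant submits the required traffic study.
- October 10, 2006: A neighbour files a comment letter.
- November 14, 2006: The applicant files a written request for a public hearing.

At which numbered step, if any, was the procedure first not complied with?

None — every step was satisfied

Step 1: 7 days after April 5, 2006 (when the application is submitted) is April 12, 2006; April 11, 2006 is within that limit.
Step 2: the earliest permitted date is 14 days after April 11, 2006 (when the application fee is paid), i.e. April 25, 2006; April 26, 2006 is on or after that date.
Step 3: the window is 12–21 days after April 26, 2006 (when on-site notice is posted), so May 8, 2006 through May 17, 2006; done May 10, 2006, which is between those dates.
Step 4: the window is 17–98 days after April 11, 2006 (when the application fee is paid), so April 28, 2006 through July 18, 2006; June 4, 2006 falls inside that range.
Step 5: the window is 15–25 days after June 4, 2006 (when the environmental checklist is filed), so June 19, 2006 through June 29, 2006; June 28, 2006 falls inside that range.
Step 6: the window is 14–59 days after June 28, 2006 (when newspaper notice is published), so July 12, 2006 through August 26, 2006; done August 23, 2006, which is between those dates.
Step 7: the window is 18–58 days after September 18, 2006 (end of the 26-day response period, which began when the traffic study is submitted on August 23, 2006), so October 6, 2006 through November 15, 2006; November 14, 2006 falls inside that range.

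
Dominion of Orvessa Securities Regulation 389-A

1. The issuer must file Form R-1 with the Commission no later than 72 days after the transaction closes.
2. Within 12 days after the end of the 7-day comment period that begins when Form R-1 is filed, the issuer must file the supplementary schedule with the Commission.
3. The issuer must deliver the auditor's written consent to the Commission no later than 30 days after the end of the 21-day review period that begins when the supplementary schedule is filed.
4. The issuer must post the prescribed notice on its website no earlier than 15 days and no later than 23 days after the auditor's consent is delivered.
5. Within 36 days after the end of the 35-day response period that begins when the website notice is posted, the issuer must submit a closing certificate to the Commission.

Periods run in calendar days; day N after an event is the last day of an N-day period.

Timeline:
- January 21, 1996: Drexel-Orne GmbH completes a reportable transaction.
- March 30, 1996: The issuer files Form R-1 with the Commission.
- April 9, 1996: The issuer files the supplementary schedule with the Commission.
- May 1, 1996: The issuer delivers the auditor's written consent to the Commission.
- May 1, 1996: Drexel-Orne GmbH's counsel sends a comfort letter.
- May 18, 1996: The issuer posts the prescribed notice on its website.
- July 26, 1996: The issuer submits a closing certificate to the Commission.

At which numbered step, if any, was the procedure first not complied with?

Step 1: 72 days after January 21, 1996 (when the transaction closes) is April 2, 1996; March 30, 1996 is within that limit.
Step 2: 12 days after April 6, 1996 (end of the 7-day comment period, which began when Form R-1 is filed on March 30, 1996) is April 18, 1996; completed April 9, 1996, before the deadline.
Step 3: 30 days after April 30, 1996 (end of the 21-day review period, which began when the supplementary schedule is filed on April 9, 1996) is May 30, 1996; done May 1, 1996 — timely.
Step 4: the window is 15–23 days after May 1, 1996 (when the auditor's consent is delivered), so May 16, 1996 through May 24, 1996; May 18, 1996 falls inside that range.
Step 5: 36 days after June 22, 1996 (end of the 35-day response period, which began when the website notice is posted on May 18, 1996) is July 28, 1996; done July 26, 1996 — timely.

None — every step was satisfied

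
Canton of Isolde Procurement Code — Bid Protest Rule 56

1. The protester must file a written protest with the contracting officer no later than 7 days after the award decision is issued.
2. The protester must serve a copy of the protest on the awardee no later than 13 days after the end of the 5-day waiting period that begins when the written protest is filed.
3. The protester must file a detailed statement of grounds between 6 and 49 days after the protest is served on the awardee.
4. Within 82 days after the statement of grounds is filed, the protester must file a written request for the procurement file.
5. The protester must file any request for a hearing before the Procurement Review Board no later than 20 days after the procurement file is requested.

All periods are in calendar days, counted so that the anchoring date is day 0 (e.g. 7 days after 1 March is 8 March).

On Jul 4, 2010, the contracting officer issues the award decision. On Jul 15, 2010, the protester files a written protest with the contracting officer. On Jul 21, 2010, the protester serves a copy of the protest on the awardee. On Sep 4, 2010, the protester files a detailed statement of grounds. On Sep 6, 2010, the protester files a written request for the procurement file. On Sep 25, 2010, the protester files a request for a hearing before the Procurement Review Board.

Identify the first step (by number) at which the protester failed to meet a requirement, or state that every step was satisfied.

Step 1: 7 days after Jul 4, 2010 (when the award decision is issued) is Jul 11, 2010; done Jul 15, 2010 — 4 days late.
The analysis stops there.

Step 1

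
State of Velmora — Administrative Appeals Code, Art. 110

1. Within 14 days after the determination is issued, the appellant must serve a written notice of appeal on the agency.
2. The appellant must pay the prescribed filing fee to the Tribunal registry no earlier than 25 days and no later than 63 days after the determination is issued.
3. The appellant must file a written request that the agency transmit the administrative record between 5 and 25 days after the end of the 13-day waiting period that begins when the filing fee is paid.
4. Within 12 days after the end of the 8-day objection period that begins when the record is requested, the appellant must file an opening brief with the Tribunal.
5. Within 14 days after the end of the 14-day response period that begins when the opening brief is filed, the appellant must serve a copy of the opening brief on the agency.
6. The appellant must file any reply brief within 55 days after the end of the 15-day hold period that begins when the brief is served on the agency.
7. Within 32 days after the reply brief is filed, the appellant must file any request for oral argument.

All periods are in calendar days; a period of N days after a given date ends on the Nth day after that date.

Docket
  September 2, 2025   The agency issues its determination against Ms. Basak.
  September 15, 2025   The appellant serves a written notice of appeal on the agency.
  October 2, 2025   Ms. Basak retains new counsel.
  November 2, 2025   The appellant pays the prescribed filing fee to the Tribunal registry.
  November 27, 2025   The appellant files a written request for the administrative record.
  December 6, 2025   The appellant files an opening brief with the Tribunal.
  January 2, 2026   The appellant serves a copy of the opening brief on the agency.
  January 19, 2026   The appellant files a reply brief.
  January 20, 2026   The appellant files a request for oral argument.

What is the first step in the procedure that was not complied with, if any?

(1) due by September 2, 2025 + 14 days = September 16, 2025; done September 15, 2025 — timely.
(2) the permitted window runs from September 2, 2025 + 25 = September 27, 2025 to September 2, 2025 + 63 = November 4, 2025; November 2, 2025 falls inside that range.
(3) the permitted window runs from November 15, 2025 + 5 = November 20, 2025 to November 15, 2025 + 25 = December 10, 2025; November 27, 2025 falls inside that range.
(4) due by December 5, 2025 + 12 days = December 17, 2025; completed December 6, 2025, before the deadline.
(5) due by December 20, 2025 + 14 days = January 3, 2026; January 2, 2026 is within that limit.
(6) due by January 17, 2026 + 55 days = March 13, 2026; done January 19, 2026 — timely.
(7) due by January 19, 2026 + 32 days = February 20, 2026; January 20, 2026 is within that limit.

None — every step was satisfied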